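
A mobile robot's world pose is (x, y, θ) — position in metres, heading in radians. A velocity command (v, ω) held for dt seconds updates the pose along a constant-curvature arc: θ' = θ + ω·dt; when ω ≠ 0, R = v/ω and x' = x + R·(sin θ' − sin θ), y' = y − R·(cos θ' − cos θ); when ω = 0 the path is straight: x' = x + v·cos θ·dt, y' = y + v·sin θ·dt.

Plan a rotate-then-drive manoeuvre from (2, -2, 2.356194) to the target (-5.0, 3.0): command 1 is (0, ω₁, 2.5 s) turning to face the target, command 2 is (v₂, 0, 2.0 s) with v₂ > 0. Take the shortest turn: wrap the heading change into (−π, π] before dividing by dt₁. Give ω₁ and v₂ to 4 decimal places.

heading to target = atan2(3−-2, -5−2) = 2.5213
Δθ = wrap(2.5213 − 2.3562) = 0.1651; ω₁ = Δθ/dt₁ = 0.0661
distance = √((-5−2)² + (3−-2)²) = 8.6023; v₂ = distance/dt₂ = 4.3012

ω₁ = 0.0661, v₂ = 4.3012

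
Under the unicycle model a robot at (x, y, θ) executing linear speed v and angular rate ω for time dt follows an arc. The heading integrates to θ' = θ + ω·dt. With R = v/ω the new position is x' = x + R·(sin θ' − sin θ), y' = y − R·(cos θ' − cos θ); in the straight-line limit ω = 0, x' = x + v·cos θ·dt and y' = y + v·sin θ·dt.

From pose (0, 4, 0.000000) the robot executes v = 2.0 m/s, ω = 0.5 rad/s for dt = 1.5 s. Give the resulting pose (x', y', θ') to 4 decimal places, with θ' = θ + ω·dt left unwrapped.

θ' = 0.0000 + 0.5·1.5 = 0.7500
R = v/ω = 2.0/0.5 = 4.0000
x' = 0 + 4.0000·(sin 0.7500 − sin 0.0000) = 2.7266
y' = 4 − 4.0000·(cos 0.7500 − cos 0.0000) = 5.0732

(2.7266, 5.0732, 0.7500)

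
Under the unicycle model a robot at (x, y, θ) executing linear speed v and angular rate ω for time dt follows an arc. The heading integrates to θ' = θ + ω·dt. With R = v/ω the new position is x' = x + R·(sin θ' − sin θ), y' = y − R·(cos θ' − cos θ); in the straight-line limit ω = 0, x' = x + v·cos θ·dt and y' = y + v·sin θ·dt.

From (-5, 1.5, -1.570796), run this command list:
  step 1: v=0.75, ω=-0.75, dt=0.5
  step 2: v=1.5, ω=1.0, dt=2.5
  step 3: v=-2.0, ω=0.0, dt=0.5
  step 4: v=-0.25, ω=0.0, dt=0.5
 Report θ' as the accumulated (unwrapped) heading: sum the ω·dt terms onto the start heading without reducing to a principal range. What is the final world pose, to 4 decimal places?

(-3.8409, -1.2832, 0.5542)

step 1: θ'=-1.9458 (R=-1.0000) → pose (-5.0695, 1.1337, -1.9458)
step 2: θ'=0.5542 (R=1.5000) → pose (-2.8843, -0.6912, 0.5542)
step 3: θ'=0.5542 (straight) → pose (-3.7347, -1.2174, 0.5542)
step 4: θ'=0.5542 (straight) → pose (-3.8409, -1.2832, 0.5542)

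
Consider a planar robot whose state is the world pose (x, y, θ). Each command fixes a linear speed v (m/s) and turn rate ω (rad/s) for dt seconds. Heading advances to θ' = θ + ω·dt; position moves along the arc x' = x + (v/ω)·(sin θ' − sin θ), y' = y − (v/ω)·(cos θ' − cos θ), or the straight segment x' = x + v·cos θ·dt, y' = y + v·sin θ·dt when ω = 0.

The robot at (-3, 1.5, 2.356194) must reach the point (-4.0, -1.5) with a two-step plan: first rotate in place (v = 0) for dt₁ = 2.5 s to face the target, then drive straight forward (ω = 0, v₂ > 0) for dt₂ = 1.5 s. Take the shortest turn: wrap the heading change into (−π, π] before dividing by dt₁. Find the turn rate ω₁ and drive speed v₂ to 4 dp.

ω₁ = 0.8138, v₂ = 2.1082

heading to target = atan2(-1.5−1.5, -4−-3) = -1.8925
Δθ = wrap(-1.8925 − 2.3562) = 2.0344; ω₁ = Δθ/dt₁ = 0.8138
distance = √((-4−-3)² + (-1.5−1.5)²) = 3.1623; v₂ = distance/dt₂ = 2.1082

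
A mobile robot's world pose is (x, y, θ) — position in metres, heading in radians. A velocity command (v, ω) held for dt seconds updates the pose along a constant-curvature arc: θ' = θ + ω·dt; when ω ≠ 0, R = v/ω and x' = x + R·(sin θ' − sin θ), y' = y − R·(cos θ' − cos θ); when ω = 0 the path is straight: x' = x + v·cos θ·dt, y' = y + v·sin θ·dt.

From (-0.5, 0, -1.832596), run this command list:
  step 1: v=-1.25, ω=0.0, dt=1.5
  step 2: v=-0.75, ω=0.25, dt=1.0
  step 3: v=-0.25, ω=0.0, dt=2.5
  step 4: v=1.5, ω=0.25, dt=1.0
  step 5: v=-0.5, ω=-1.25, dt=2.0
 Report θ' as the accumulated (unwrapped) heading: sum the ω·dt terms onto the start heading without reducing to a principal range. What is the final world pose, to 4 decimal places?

step 1: θ'=-1.8326 (straight) → pose (-0.0147, 1.8111, -1.8326)
step 2: θ'=-1.5826 (R=-3.0000) → pose (0.0873, 2.5522, -1.5826)
step 3: θ'=-1.5826 (straight) → pose (0.0947, 3.1771, -1.5826)
step 4: θ'=-1.3326 (R=6.0000) → pose (0.2637, 1.6906, -1.3326)
step 5: θ'=-3.8326 (R=0.4000) → pose (0.9073, 2.0932, -3.8326)

(0.9073, 2.0932, -3.8326)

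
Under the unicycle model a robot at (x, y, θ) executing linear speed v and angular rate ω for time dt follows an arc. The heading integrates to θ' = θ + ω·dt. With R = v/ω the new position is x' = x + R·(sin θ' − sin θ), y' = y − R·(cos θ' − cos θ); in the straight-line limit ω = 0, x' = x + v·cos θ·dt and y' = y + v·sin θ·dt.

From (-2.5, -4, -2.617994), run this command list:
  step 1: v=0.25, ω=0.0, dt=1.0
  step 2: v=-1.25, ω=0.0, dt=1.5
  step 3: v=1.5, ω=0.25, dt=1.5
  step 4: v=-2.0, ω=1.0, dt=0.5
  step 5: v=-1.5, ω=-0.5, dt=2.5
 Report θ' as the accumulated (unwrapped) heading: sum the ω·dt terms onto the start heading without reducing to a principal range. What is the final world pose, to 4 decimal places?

step 1: θ'=-2.6180 (straight) → pose (-2.7165, -4.1250, -2.6180)
step 2: θ'=-2.6180 (straight) → pose (-1.0927, -3.1875, -2.6180)
step 3: θ'=-2.2430 (R=6.0000) → pose (-2.7874, -4.6474, -2.2430)
step 4: θ'=-1.7430 (R=-2.0000) → pose (-2.3819, -3.7447, -1.7430)
step 5: θ'=-2.9930 (R=3.0000) → pose (0.1295, -1.2918, -2.9930)

(0.1295, -1.2918, -2.9930)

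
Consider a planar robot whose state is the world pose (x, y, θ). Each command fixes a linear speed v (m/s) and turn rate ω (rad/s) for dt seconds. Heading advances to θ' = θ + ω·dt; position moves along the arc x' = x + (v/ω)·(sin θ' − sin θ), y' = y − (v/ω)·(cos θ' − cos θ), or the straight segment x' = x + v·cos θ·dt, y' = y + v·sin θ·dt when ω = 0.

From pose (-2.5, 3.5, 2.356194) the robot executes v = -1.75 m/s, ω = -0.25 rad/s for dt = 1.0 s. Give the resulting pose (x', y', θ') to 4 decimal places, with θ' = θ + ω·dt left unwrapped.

(-1.4293, 2.1215, 2.1062)

θ' = 2.3562 + -0.25·1.0 = 2.1062
R = v/ω = -1.75/-0.25 = 7.0000
x' = -2.5 + 7.0000·(sin 2.1062 − sin 2.3562) = -1.4293
y' = 3.5 − 7.0000·(cos 2.1062 − cos 2.3562) = 2.1215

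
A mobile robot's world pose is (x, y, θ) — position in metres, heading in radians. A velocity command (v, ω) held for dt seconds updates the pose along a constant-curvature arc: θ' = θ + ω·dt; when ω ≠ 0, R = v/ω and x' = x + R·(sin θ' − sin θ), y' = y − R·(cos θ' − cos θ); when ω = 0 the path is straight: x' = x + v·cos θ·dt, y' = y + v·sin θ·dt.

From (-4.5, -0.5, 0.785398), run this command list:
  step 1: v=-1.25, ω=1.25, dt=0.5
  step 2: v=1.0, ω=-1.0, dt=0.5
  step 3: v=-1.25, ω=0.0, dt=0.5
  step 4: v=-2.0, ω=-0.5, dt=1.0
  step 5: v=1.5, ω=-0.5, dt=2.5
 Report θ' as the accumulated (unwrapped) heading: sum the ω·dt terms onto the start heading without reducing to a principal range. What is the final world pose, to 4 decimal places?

(-3.0991, -3.0490, -0.8396)

step 1: θ'=1.4104 (R=-1.0000) → pose (-4.7801, -1.0474, 1.4104)
step 2: θ'=0.9104 (R=-1.0000) → pose (-4.5826, -0.5937, 0.9104)
step 3: θ'=0.9104 (straight) → pose (-4.9660, -1.0873, 0.9104)
step 4: θ'=0.4104 (R=4.0000) → pose (-6.5291, -2.3014, 0.4104)
step 5: θ'=-0.8396 (R=-3.0000) → pose (-3.0991, -3.0490, -0.8396)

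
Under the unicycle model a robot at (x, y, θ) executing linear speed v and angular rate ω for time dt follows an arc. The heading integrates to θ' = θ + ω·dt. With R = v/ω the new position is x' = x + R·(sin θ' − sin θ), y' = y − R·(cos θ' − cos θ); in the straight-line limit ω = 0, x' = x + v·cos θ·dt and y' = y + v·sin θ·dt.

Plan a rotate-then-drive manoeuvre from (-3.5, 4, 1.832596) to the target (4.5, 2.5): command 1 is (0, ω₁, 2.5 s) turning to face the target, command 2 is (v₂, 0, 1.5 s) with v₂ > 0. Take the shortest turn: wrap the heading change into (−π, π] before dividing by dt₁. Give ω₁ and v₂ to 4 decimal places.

ω₁ = -0.8072, v₂ = 5.4263

heading to target = atan2(2.5−4, 4.5−-3.5) = -0.1853
Δθ = wrap(-0.1853 − 1.8326) = -2.0179; ω₁ = Δθ/dt₁ = -0.8072
distance = √((4.5−-3.5)² + (2.5−4)²) = 8.1394; v₂ = distance/dt₂ = 5.4263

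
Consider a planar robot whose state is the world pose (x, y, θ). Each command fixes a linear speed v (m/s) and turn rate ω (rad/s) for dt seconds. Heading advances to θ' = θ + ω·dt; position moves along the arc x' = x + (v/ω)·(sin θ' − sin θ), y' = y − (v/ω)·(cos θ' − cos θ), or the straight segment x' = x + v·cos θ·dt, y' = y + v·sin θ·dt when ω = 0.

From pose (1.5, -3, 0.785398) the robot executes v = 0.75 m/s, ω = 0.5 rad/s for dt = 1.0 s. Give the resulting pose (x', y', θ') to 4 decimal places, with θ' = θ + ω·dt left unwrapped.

(1.8787, -2.3616, 1.2854)

θ' = 0.7854 + 0.5·1.0 = 1.2854
R = v/ω = 0.75/0.5 = 1.5000
x' = 1.5 + 1.5000·(sin 1.2854 − sin 0.7854) = 1.8787
y' = -3 − 1.5000·(cos 1.2854 − cos 0.7854) = -2.3616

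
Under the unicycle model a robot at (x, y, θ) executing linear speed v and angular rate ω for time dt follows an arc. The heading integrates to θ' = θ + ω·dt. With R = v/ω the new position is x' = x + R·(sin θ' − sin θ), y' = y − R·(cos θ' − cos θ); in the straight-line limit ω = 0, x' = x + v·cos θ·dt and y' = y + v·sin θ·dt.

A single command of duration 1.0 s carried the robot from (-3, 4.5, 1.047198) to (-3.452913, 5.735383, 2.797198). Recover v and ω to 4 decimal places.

v = 1.5000, ω = 1.7500

Δθ = 2.797198 − 1.047198 = 1.750000
ω = Δθ/dt = 1.750000/1.0 = 1.7500
R = −Δy/(cos θ' − cos θ) = 0.8571
v = R·ω = 0.8571·1.7500 = 1.5000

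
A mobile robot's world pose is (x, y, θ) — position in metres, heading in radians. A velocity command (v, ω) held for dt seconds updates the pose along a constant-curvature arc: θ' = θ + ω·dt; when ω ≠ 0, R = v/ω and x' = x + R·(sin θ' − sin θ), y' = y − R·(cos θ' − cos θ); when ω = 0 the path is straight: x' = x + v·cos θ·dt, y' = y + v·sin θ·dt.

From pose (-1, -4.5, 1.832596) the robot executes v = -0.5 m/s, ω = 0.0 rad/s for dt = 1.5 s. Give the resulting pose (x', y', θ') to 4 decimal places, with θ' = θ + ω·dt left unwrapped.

θ' = 1.8326 + 0.0·1.5 = 1.8326
ω = 0 → straight: x' = -1 + -0.5·cos(1.8326)·1.5 = -0.8059
y' = -4.5 + -0.5·sin(1.8326)·1.5 = -5.2244

(-0.8059, -5.2244, 1.8326)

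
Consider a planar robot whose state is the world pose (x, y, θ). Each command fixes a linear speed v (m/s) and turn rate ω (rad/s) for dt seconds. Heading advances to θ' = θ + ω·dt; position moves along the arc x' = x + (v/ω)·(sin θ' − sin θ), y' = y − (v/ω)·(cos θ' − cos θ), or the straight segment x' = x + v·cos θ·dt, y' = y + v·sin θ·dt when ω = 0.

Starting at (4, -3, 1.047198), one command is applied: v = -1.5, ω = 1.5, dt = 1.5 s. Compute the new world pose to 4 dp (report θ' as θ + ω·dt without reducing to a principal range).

θ' = 1.0472 + 1.5·1.5 = 3.2972
R = v/ω = -1.5/1.5 = -1.0000
x' = 4 + -1.0000·(sin 3.2972 − sin 1.0472) = 5.0210
y' = -3 − -1.0000·(cos 3.2972 − cos 1.0472) = -4.4879

(5.0210, -4.4879, 3.2972)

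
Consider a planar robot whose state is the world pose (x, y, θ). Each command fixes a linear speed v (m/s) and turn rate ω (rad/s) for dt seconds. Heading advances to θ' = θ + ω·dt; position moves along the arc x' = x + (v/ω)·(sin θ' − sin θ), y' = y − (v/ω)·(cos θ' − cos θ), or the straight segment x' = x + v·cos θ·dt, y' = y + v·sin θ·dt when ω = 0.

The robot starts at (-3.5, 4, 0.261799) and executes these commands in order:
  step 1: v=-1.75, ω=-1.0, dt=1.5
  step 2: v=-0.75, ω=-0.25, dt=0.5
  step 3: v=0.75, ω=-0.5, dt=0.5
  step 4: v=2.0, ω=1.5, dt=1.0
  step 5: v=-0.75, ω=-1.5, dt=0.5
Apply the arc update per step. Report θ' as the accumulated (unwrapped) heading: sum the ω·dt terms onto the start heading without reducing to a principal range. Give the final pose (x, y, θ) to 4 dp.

step 1: θ'=-1.2382 (R=1.7500) → pose (-5.6070, 5.1190, -1.2382)
step 2: θ'=-1.3632 (R=3.0000) → pose (-5.7070, 5.4802, -1.3632)
step 3: θ'=-1.6132 (R=-1.5000) → pose (-5.6762, 5.1074, -1.6132)
step 4: θ'=-0.1132 (R=1.3333) → pose (-4.4946, 3.7261, -0.1132)
step 5: θ'=-0.8632 (R=0.5000) → pose (-4.8181, 3.8979, -0.8632)

(-4.8181, 3.8979, -0.8632)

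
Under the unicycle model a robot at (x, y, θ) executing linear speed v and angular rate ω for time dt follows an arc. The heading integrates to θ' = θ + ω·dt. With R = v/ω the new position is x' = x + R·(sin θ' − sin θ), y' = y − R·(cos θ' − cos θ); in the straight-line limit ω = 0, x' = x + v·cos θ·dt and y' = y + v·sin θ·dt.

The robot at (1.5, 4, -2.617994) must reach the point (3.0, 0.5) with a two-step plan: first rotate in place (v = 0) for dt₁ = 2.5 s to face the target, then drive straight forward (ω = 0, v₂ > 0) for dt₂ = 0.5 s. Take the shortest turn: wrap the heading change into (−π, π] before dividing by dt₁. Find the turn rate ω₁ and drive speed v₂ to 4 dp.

heading to target = atan2(0.5−4, 3−1.5) = -1.1659
Δθ = wrap(-1.1659 − -2.6180) = 1.4521; ω₁ = Δθ/dt₁ = 0.5808
distance = √((3−1.5)² + (0.5−4)²) = 3.8079; v₂ = distance/dt₂ = 7.6158

ω₁ = 0.5808, v₂ = 7.6158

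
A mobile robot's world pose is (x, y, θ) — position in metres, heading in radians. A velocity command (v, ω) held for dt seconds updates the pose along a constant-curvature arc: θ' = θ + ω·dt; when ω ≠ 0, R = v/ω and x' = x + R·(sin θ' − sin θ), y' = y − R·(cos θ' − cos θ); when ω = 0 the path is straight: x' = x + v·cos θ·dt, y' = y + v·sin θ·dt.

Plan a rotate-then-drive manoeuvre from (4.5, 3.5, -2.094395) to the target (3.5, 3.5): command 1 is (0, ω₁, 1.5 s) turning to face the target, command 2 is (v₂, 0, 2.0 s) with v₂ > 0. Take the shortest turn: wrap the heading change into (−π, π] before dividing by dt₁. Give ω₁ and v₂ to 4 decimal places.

ω₁ = -0.6981, v₂ = 0.5000

heading to target = atan2(3.5−3.5, 3.5−4.5) = 3.1416
Δθ = wrap(3.1416 − -2.0944) = -1.0472; ω₁ = Δθ/dt₁ = -0.6981
distance = √((3.5−4.5)² + (3.5−3.5)²) = 1.0000; v₂ = distance/dt₂ = 0.5000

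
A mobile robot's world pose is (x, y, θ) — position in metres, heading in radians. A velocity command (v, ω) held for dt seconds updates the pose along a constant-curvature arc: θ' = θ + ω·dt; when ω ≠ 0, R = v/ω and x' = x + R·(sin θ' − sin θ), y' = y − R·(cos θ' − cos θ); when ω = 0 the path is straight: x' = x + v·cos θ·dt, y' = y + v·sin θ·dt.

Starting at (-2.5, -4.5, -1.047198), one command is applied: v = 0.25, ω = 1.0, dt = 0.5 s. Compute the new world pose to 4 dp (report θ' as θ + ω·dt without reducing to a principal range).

θ' = -1.0472 + 1.0·0.5 = -0.5472
R = v/ω = 0.25/1.0 = 0.2500
x' = -2.5 + 0.2500·(sin -0.5472 − sin -1.0472) = -2.4136
y' = -4.5 − 0.2500·(cos -0.5472 − cos -1.0472) = -4.5885

(-2.4136, -4.5885, -0.5472)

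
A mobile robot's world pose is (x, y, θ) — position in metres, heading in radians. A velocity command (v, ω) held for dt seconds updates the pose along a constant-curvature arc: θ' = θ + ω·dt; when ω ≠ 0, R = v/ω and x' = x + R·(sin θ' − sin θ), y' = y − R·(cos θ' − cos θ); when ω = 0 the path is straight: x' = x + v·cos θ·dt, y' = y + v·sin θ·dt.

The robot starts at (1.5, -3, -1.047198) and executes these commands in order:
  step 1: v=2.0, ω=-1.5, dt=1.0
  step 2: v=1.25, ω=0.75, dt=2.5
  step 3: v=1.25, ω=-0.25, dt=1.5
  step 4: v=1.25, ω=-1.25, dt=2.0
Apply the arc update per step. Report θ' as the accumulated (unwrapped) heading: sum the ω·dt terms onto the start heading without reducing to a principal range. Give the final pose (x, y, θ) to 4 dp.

step 1: θ'=-2.5472 (R=-1.3333) → pose (1.0920, -4.7713, -2.5472)
step 2: θ'=-0.6722 (R=1.6667) → pose (0.9875, -7.4562, -0.6722)
step 3: θ'=-1.0472 (R=-5.0000) → pose (2.2041, -8.8685, -1.0472)
step 4: θ'=-3.5472 (R=-1.0000) → pose (0.9435, -10.2874, -3.5472)

(0.9435, -10.2874, -3.5472)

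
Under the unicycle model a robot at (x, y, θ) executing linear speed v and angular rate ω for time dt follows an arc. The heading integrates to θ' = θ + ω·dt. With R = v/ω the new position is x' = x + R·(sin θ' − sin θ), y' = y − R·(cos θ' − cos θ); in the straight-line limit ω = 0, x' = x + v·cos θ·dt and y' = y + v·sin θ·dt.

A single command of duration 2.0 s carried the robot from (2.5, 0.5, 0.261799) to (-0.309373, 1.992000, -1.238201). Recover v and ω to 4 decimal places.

v = -1.7500, ω = -0.7500

Δθ = -1.238201 − 0.261799 = -1.500000
ω = Δθ/dt = -1.500000/2.0 = -0.7500
R = Δx/(sin θ' − sin θ) = 2.3333
v = R·ω = 2.3333·-0.7500 = -1.7500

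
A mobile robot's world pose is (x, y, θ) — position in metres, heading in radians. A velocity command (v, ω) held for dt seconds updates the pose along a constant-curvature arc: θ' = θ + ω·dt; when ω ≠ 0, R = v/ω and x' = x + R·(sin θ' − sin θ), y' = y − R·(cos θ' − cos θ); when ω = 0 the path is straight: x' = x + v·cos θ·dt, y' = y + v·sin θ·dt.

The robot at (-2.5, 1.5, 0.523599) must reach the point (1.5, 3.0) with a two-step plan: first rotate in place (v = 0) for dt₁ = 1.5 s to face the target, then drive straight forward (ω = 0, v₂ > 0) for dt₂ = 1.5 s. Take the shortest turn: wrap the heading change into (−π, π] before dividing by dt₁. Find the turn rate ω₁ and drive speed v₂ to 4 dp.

heading to target = atan2(3−1.5, 1.5−-2.5) = 0.3588
Δθ = wrap(0.3588 − 0.5236) = -0.1648; ω₁ = Δθ/dt₁ = -0.1099
distance = √((1.5−-2.5)² + (3−1.5)²) = 4.2720; v₂ = distance/dt₂ = 2.8480

ω₁ = -0.1099, v₂ = 2.8480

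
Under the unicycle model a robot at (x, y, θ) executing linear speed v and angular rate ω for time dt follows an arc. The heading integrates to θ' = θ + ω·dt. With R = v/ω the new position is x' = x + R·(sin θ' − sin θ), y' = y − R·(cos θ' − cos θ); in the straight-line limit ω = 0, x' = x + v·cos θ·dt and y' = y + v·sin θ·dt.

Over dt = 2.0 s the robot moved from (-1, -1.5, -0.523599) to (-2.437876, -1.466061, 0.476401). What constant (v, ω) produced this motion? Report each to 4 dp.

Δθ = 0.476401 − -0.523599 = 1.000000
ω = Δθ/dt = 1.000000/2.0 = 0.5000
R = Δx/(sin θ' − sin θ) = -1.5000
v = R·ω = -1.5000·0.5000 = -0.7500

v = -0.7500, ω = 0.5000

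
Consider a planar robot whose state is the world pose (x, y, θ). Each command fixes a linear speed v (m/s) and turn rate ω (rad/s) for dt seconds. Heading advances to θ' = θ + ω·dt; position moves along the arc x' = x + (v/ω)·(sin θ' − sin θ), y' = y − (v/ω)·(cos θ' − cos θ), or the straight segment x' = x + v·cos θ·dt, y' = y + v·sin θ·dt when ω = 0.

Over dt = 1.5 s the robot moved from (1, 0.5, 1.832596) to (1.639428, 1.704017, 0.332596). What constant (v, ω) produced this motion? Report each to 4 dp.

Δθ = 0.332596 − 1.832596 = -1.500000
ω = Δθ/dt = -1.500000/1.5 = -1.0000
R = −Δy/(cos θ' − cos θ) = -1.0000
v = R·ω = -1.0000·-1.0000 = 1.0000

v = 1.0000, ω = -1.0000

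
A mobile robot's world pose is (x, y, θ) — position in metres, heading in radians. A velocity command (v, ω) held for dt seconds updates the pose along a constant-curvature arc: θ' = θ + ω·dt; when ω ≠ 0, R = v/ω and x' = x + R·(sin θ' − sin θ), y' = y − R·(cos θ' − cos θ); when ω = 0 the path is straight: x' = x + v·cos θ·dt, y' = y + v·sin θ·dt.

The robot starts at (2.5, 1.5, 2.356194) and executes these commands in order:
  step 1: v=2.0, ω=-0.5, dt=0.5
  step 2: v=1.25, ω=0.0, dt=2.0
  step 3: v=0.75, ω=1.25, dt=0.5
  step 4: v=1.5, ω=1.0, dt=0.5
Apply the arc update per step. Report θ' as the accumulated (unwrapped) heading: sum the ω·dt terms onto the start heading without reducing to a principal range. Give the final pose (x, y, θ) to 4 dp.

step 1: θ'=2.1062 (R=-4.0000) → pose (1.8882, 2.2877, 2.1062)
step 2: θ'=2.1062 (straight) → pose (0.6127, 4.4379, 2.1062)
step 3: θ'=2.7312 (R=0.6000) → pose (0.3361, 4.6819, 2.7312)
step 4: θ'=3.2312 (R=1.5000) → pose (-0.3966, 4.8005, 3.2312)

(-0.3966, 4.8005, 3.2312)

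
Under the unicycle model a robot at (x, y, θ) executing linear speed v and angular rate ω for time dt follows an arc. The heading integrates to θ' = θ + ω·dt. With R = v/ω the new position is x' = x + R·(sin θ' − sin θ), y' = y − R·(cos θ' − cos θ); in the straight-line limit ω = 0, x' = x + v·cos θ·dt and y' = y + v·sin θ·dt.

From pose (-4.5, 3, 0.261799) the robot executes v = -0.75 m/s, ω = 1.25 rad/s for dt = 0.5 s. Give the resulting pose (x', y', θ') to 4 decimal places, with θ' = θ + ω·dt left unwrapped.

θ' = 0.2618 + 1.25·0.5 = 0.8868
R = v/ω = -0.75/1.25 = -0.6000
x' = -4.5 + -0.6000·(sin 0.8868 − sin 0.2618) = -4.8097
y' = 3 − -0.6000·(cos 0.8868 − cos 0.2618) = 2.7996

(-4.8097, 2.7996, 0.8868)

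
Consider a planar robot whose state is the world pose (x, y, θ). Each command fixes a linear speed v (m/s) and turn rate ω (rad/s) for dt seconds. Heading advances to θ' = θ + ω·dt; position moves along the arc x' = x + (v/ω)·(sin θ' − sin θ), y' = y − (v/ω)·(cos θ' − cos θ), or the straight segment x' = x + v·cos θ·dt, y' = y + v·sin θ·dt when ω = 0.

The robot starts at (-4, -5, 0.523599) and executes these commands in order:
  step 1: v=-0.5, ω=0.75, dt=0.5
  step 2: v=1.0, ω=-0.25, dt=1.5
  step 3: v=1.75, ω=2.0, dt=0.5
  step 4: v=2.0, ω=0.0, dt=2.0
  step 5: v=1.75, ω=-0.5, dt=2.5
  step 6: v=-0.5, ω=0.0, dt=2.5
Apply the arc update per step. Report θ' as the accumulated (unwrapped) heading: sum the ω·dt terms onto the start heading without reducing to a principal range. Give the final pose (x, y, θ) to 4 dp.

step 1: θ'=0.8986 (R=-0.6667) → pose (-4.1883, -5.1622, 0.8986)
step 2: θ'=0.5236 (R=-4.0000) → pose (-3.0585, -4.1889, 0.5236)
step 3: θ'=1.5236 (R=0.8750) → pose (-2.6220, -3.4724, 1.5236)
step 4: θ'=1.5236 (straight) → pose (-2.4332, 0.5231, 1.5236)
step 5: θ'=0.2736 (R=-3.5000) → pose (0.1172, 3.7278, 0.2736)
step 6: θ'=0.2736 (straight) → pose (-1.0863, 3.3900, 0.2736)

(-1.0863, 3.3900, 0.2736)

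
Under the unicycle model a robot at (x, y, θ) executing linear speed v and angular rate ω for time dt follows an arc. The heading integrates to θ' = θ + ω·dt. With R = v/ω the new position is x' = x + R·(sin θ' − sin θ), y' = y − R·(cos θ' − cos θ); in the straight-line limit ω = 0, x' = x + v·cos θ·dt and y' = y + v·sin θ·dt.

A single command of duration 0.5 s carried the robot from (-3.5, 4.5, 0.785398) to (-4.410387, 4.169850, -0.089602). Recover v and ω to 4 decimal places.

v = -2.0000, ω = -1.7500

Δθ = -0.089602 − 0.785398 = -0.875000
ω = Δθ/dt = -0.875000/0.5 = -1.7500
R = Δx/(sin θ' − sin θ) = 1.1429
v = R·ω = 1.1429·-1.7500 = -2.0000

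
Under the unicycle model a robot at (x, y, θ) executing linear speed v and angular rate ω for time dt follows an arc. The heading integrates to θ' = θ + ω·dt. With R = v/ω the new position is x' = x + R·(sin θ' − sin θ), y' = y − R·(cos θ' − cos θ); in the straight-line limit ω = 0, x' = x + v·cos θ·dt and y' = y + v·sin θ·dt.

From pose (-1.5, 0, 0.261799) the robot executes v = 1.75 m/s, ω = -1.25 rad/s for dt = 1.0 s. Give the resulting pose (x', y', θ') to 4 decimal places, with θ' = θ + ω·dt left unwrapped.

θ' = 0.2618 + -1.25·1.0 = -0.9882
R = v/ω = 1.75/-1.25 = -1.4000
x' = -1.5 + -1.4000·(sin -0.9882 − sin 0.2618) = 0.0314
y' = 0 − -1.4000·(cos -0.9882 − cos 0.2618) = -0.5820

(0.0314, -0.5820, -0.9882)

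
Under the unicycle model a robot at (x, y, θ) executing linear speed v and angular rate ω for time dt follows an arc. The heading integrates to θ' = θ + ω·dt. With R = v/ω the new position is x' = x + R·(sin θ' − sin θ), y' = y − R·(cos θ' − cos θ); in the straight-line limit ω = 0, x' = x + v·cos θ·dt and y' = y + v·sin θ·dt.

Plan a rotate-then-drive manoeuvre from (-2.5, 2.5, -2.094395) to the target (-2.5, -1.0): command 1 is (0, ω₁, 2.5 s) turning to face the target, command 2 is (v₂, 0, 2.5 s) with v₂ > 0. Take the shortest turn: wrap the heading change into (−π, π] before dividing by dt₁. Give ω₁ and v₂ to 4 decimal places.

ω₁ = 0.2094, v₂ = 1.4000

heading to target = atan2(-1−2.5, -2.5−-2.5) = -1.5708
Δθ = wrap(-1.5708 − -2.0944) = 0.5236; ω₁ = Δθ/dt₁ = 0.2094
distance = √((-2.5−-2.5)² + (-1−2.5)²) = 3.5000; v₂ = distance/dt₂ = 1.4000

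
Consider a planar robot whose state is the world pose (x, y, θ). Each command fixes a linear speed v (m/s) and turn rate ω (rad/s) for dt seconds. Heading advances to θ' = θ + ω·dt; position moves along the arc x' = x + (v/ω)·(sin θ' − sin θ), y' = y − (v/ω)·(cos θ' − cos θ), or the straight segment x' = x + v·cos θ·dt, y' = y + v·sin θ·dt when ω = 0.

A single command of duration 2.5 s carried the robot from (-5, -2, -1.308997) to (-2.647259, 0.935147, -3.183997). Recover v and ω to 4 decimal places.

v = -1.7500, ω = -0.7500

Δθ = -3.183997 − -1.308997 = -1.875000
ω = Δθ/dt = -1.875000/2.5 = -0.7500
R = −Δy/(cos θ' − cos θ) = 2.3333
v = R·ω = 2.3333·-0.7500 = -1.7500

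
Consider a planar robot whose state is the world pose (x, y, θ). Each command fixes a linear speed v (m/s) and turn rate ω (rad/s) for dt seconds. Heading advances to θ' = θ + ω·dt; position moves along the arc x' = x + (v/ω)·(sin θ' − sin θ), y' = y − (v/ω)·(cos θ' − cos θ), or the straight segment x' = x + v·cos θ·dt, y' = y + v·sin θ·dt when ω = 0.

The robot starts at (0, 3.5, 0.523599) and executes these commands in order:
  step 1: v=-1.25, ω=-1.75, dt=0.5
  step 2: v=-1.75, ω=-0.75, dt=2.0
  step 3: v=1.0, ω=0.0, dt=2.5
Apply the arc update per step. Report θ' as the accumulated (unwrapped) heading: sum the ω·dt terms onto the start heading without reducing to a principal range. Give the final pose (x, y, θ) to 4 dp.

(-2.7343, 3.8827, -1.8514)

step 1: θ'=-0.3514 (R=0.7143) → pose (-0.6030, 3.4480, -0.3514)
step 2: θ'=-1.8514 (R=2.3333) → pose (-2.0419, 6.2849, -1.8514)
step 3: θ'=-1.8514 (straight) → pose (-2.7343, 3.8827, -1.8514)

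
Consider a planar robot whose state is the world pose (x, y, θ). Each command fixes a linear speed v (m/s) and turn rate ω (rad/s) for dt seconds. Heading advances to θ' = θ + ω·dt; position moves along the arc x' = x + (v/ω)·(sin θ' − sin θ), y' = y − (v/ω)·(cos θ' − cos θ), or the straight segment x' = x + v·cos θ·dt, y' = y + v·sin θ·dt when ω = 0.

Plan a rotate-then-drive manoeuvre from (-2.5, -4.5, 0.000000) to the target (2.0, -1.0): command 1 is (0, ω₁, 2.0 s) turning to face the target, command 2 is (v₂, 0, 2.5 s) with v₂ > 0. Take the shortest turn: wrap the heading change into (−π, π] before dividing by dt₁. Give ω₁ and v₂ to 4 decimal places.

heading to target = atan2(-1−-4.5, 2−-2.5) = 0.6610
Δθ = wrap(0.6610 − 0.0000) = 0.6610; ω₁ = Δθ/dt₁ = 0.3305
distance = √((2−-2.5)² + (-1−-4.5)²) = 5.7009; v₂ = distance/dt₂ = 2.2804

ω₁ = 0.3305, v₂ = 2.2804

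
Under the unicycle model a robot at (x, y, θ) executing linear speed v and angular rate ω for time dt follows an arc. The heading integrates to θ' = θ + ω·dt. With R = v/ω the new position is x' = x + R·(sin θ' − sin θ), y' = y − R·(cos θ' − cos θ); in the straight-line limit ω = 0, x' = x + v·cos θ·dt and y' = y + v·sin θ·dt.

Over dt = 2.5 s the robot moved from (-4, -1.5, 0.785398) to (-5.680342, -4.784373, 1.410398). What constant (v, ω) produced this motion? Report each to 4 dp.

Δθ = 1.410398 − 0.785398 = 0.625000
ω = Δθ/dt = 0.625000/2.5 = 0.2500
R = −Δy/(cos θ' − cos θ) = -6.0000
v = R·ω = -6.0000·0.2500 = -1.5000

v = -1.5000, ω = 0.2500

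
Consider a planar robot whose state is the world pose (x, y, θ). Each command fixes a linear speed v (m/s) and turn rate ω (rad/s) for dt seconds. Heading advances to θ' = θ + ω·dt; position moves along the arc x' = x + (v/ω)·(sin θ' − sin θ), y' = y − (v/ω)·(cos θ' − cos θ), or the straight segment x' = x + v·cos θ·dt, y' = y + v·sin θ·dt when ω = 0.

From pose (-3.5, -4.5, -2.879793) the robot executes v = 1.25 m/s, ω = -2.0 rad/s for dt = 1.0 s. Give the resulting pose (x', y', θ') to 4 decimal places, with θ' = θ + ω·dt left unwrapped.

(-4.2780, -3.7922, -4.8798)

θ' = -2.8798 + -2.0·1.0 = -4.8798
R = v/ω = 1.25/-2.0 = -0.6250
x' = -3.5 + -0.6250·(sin -4.8798 − sin -2.8798) = -4.2780
y' = -4.5 − -0.6250·(cos -4.8798 − cos -2.8798) = -3.7922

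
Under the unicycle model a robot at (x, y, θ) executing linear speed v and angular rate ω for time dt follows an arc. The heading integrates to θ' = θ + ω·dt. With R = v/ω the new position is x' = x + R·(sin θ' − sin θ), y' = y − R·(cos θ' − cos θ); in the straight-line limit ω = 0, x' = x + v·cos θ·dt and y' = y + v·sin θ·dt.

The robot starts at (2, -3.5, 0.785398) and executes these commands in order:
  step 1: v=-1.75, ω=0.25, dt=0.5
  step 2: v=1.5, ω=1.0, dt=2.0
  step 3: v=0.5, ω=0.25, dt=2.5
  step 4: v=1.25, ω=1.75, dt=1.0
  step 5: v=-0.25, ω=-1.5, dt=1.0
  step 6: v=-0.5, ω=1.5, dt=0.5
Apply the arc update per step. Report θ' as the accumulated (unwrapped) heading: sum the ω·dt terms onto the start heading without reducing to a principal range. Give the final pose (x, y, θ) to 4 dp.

(-0.8032, -2.4907, 4.5354)

step 1: θ'=0.9104 (R=-7.0000) → pose (1.4215, -4.1557, 0.9104)
step 2: θ'=2.9104 (R=1.5000) → pose (0.5806, -1.7755, 2.9104)
step 3: θ'=3.5354 (R=2.0000) → pose (-0.6451, -1.8754, 3.5354)
step 4: θ'=5.2854 (R=0.7143) → pose (-0.9712, -2.9222, 5.2854)
step 5: θ'=3.7854 (R=0.1667) → pose (-0.9312, -2.6986, 3.7854)
step 6: θ'=4.5354 (R=-0.3333) → pose (-0.8032, -2.4907, 4.5354)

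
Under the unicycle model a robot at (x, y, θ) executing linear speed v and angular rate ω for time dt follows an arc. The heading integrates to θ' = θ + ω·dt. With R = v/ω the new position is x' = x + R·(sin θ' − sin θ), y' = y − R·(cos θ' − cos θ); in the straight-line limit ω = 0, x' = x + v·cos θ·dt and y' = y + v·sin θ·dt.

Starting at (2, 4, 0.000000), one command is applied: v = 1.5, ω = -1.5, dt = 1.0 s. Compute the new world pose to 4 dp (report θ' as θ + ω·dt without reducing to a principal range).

θ' = 0.0000 + -1.5·1.0 = -1.5000
R = v/ω = 1.5/-1.5 = -1.0000
x' = 2 + -1.0000·(sin -1.5000 − sin 0.0000) = 2.9975
y' = 4 − -1.0000·(cos -1.5000 − cos 0.0000) = 3.0707

(2.9975, 3.0707, -1.5000)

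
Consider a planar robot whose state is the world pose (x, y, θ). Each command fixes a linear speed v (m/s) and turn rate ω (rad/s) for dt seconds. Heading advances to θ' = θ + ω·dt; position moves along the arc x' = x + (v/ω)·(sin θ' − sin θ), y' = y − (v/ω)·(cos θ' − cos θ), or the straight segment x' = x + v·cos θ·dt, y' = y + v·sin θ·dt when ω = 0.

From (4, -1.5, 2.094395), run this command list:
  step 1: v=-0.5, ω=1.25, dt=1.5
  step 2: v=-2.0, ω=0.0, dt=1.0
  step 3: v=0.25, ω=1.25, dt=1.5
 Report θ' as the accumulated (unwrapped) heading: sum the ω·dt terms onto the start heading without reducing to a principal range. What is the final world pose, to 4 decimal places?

(6.0563, -0.4141, 5.8444)

step 1: θ'=3.9694 (R=-0.4000) → pose (4.6410, -1.5706, 3.9694)
step 2: θ'=3.9694 (straight) → pose (5.9940, -0.0977, 3.9694)
step 3: θ'=5.8444 (R=0.2000) → pose (6.0563, -0.4141, 5.8444)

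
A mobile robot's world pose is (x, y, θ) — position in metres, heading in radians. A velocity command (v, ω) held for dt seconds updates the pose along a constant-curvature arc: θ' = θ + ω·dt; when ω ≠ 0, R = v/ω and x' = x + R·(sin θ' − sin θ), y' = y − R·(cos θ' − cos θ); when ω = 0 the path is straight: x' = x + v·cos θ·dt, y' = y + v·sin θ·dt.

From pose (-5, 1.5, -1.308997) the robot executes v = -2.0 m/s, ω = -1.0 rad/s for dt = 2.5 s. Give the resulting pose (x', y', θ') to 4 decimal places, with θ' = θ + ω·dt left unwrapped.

θ' = -1.3090 + -1.0·2.5 = -3.8090
R = v/ω = -2.0/-1.0 = 2.0000
x' = -5 + 2.0000·(sin -3.8090 − sin -1.3090) = -1.8302
y' = 1.5 − 2.0000·(cos -3.8090 − cos -1.3090) = 3.5885

(-1.8302, 3.5885, -3.8090)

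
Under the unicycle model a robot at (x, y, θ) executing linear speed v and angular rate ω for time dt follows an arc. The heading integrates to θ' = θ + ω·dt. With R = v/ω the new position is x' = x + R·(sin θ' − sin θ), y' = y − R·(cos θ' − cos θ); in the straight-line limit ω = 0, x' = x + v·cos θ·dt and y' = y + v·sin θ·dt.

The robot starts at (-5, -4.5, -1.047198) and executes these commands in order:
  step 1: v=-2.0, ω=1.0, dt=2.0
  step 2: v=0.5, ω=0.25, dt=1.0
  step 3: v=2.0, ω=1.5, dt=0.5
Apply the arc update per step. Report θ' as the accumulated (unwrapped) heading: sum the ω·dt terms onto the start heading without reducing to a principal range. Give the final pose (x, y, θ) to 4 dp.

(-8.1330, -2.9252, 1.9528)

step 1: θ'=0.9528 (R=-2.0000) → pose (-8.3621, -4.3412, 0.9528)
step 2: θ'=1.2028 (R=2.0000) → pose (-8.1261, -3.9019, 1.2028)
step 3: θ'=1.9528 (R=1.3333) → pose (-8.1330, -2.9252, 1.9528)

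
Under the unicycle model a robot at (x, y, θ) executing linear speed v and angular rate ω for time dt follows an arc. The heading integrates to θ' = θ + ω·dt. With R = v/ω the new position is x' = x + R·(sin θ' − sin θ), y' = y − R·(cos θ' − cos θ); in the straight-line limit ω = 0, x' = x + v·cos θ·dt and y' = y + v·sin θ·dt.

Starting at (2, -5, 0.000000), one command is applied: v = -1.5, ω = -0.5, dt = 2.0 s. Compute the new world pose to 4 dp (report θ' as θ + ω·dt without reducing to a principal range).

(-0.5244, -3.6209, -1.0000)

θ' = 0.0000 + -0.5·2.0 = -1.0000
R = v/ω = -1.5/-0.5 = 3.0000
x' = 2 + 3.0000·(sin -1.0000 − sin 0.0000) = -0.5244
y' = -5 − 3.0000·(cos -1.0000 − cos 0.0000) = -3.6209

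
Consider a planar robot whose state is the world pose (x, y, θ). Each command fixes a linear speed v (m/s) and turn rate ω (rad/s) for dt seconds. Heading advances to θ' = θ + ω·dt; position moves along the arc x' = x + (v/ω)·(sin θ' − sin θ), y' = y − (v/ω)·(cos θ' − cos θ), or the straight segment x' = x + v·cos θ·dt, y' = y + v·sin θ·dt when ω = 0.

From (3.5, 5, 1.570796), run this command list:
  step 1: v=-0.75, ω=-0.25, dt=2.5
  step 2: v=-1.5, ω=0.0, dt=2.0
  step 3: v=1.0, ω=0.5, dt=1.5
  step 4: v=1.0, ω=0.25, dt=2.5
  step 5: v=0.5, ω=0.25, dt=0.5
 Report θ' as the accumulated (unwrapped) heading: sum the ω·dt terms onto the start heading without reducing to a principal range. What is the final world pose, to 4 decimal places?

step 1: θ'=0.9458 (R=3.0000) → pose (2.9329, 3.2447, 0.9458)
step 2: θ'=0.9458 (straight) → pose (1.1776, 0.8118, 0.9458)
step 3: θ'=1.6958 (R=2.0000) → pose (1.5401, 2.2314, 1.6958)
step 4: θ'=2.3208 (R=4.0000) → pose (0.4980, 4.4592, 2.3208)
step 5: θ'=2.4458 (R=2.0000) → pose (0.3166, 4.6310, 2.4458)

(0.3166, 4.6310, 2.4458)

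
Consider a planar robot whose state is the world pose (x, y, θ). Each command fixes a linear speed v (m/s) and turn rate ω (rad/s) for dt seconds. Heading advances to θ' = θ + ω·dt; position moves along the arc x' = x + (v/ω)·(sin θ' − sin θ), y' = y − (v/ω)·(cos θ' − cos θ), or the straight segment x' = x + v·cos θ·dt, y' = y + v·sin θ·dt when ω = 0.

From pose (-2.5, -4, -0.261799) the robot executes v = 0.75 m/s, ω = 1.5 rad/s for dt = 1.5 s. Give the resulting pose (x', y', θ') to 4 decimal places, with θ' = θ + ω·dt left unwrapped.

(-1.9135, -3.3143, 1.9882)

θ' = -0.2618 + 1.5·1.5 = 1.9882
R = v/ω = 0.75/1.5 = 0.5000
x' = -2.5 + 0.5000·(sin 1.9882 − sin -0.2618) = -1.9135
y' = -4 − 0.5000·(cos 1.9882 − cos -0.2618) = -3.3143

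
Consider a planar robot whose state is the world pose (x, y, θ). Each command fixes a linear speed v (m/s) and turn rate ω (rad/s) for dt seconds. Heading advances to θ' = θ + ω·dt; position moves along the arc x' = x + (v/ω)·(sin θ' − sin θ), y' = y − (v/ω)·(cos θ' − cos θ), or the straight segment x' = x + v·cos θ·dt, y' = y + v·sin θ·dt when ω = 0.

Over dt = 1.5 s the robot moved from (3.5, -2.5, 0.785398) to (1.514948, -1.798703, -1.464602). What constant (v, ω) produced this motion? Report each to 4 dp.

v = -1.7500, ω = -1.5000

Δθ = -1.464602 − 0.785398 = -2.250000
ω = Δθ/dt = -2.250000/1.5 = -1.5000
R = Δx/(sin θ' − sin θ) = 1.1667
v = R·ω = 1.1667·-1.5000 = -1.7500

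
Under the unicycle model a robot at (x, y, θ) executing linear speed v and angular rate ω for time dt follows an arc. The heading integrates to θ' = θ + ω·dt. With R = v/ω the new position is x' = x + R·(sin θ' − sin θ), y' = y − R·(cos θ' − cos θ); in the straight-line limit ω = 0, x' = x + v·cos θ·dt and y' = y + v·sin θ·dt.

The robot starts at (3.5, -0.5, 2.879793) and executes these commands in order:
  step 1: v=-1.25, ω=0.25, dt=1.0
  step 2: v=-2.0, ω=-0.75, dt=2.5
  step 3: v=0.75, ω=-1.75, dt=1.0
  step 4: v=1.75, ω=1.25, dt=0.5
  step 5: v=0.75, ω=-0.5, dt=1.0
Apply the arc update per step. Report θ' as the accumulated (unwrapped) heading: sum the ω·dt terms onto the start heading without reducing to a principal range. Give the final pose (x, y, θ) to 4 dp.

step 1: θ'=3.1298 (R=-5.0000) → pose (4.7351, -0.6700, 3.1298)
step 2: θ'=1.2548 (R=2.6667) → pose (7.2383, -4.1652, 1.2548)
step 3: θ'=-0.4952 (R=-0.4286) → pose (7.8493, -3.9213, -0.4952)
step 4: θ'=0.1298 (R=1.4000) → pose (8.6958, -4.0777, 0.1298)
step 5: θ'=-0.3702 (R=-1.5000) → pose (9.4326, -4.1667, -0.3702)

(9.4326, -4.1667, -0.3702)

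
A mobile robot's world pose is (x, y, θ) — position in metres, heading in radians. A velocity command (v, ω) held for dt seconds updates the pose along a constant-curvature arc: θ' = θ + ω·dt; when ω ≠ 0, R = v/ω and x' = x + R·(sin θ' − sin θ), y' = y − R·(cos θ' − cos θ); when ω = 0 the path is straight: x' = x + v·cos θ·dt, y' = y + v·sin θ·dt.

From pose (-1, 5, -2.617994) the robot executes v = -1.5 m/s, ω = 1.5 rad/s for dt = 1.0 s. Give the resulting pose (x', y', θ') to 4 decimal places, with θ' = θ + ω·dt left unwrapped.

(-0.6008, 6.3035, -1.1180)

θ' = -2.6180 + 1.5·1.0 = -1.1180
R = v/ω = -1.5/1.5 = -1.0000
x' = -1 + -1.0000·(sin -1.1180 − sin -2.6180) = -0.6008
y' = 5 − -1.0000·(cos -1.1180 − cos -2.6180) = 6.3035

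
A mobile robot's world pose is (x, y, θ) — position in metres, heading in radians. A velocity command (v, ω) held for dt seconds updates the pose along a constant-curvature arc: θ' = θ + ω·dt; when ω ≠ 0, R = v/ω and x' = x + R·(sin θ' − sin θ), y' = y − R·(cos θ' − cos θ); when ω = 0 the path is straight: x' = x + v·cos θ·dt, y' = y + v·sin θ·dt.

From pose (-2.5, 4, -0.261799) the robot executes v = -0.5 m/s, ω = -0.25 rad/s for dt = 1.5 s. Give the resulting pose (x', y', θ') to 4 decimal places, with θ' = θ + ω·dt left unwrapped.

(-3.1716, 4.3238, -0.6368)

θ' = -0.2618 + -0.25·1.5 = -0.6368
R = v/ω = -0.5/-0.25 = 2.0000
x' = -2.5 + 2.0000·(sin -0.6368 − sin -0.2618) = -3.1716
y' = 4 − 2.0000·(cos -0.6368 − cos -0.2618) = 4.3238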